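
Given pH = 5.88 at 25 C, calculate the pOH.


pOH = 14 - pH
pOH = 14 - 5.88
pOH = 8.12

8.12


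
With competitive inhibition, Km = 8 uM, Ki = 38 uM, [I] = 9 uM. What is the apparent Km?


Km_app = Km * (1 + [I]/Ki)
Km_app = 8 * (1 + 9/38)
Km_app = 9.8947 uM

9.8947 uM


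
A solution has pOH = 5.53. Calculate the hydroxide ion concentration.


[OH-] = 10^(-pOH)
[OH-] = 10^(-5.53)
[OH-] = 2.951e-06 M

2.951e-06 M


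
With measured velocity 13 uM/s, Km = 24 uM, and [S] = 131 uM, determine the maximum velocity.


Vmax = v * (Km + [S]) / [S]
Vmax = 13 * (24 + 131) / 131
Vmax = 15.3817 uM/s

15.3817 uM/s


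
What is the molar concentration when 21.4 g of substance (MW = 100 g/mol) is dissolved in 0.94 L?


C = (mass / MW) / volume
C = (21.4 / 100) / 0.94
C = 0.2277 M

0.2277 M


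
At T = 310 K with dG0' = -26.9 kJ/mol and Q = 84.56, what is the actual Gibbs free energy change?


dG = dG0' + RT * ln(Q) / 1000
dG = -26.9 + 8.314 * 310 * ln(84.56) / 1000
dG = -15.4632 kJ/mol

-15.4632 kJ/mol


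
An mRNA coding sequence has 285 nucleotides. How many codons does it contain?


codons = nucleotides / 3
codons = 285 / 3 = 95

95


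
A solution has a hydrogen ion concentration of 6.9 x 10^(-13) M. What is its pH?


pH = -log10([H+])
pH = -log10(6.9 x 10^(-13))
pH = 12.1612

12.1612


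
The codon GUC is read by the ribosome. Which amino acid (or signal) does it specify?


Standard genetic code lookup.
Codon GUC -> Val

Val


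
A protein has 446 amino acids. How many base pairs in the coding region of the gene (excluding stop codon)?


Each amino acid = 1 codon = 3 bp
bp = 446 * 3 = 1338 bp

1338 bp


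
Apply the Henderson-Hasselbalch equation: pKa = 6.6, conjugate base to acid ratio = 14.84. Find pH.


pH = pKa + log10([A-]/[HA])
pH = 6.6 + log10(14.84)
pH = 7.7714

7.7714


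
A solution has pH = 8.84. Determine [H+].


[H+] = 10^(-pH)
[H+] = 10^(-8.84)
[H+] = 1.445e-09 M

1.445e-09 M


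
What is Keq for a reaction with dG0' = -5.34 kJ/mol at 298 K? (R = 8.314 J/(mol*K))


Keq = exp(-dG0 * 1000 / (R * T))
Keq = exp(-(-5.34) * 1000 / (8.314 * 298))
Keq = 8.6308

8.6308


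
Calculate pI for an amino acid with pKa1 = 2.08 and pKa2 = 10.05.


pI = (pKa1 + pKa2) / 2
pI = (2.08 + 10.05) / 2
pI = 6.065

6.065


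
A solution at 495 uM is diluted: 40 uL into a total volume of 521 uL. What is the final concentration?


C2 = C1 * V1 / V2
C2 = 495 * 40 / 521
C2 = 38.0038 uM

38.0038 uM


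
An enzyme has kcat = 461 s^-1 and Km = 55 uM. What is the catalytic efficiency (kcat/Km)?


Catalytic efficiency = kcat / Km
= 461 / 55
= 8.3818 uM^-1*s^-1

8.3818 uM^-1*s^-1


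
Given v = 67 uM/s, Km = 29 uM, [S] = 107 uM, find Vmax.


Vmax = v * (Km + [S]) / [S]
Vmax = 67 * (29 + 107) / 107
Vmax = 85.1589 uM/s

85.1589 uM/s


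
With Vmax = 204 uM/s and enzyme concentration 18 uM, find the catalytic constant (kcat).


kcat = Vmax / [E]t
kcat = 204 / 18
kcat = 11.3333 s^-1

11.3333 s^-1


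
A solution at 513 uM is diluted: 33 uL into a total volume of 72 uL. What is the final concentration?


C2 = C1 * V1 / V2
C2 = 513 * 33 / 72
C2 = 235.125 uM

235.125 uM


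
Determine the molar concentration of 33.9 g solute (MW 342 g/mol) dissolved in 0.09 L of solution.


C = (mass / MW) / volume
C = (33.9 / 342) / 0.09
C = 1.1014 M

1.1014 M


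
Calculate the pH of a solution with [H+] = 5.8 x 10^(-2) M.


pH = -log10([H+])
pH = -log10(5.8 x 10^(-2))
pH = 1.2366

1.2366


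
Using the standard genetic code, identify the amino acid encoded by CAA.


Standard genetic code lookup.
Codon CAA -> Gln

Gln


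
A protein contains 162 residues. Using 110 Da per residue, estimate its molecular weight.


MW = n_residues * 110 Da
MW = 162 * 110
MW = 17820 Da

17820 Da


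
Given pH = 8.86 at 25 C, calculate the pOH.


pOH = 14 - pH
pOH = 14 - 8.86
pOH = 5.14

5.14


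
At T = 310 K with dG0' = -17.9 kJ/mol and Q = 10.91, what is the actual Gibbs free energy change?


dG = dG0' + RT * ln(Q) / 1000
dG = -17.9 + 8.314 * 310 * ln(10.91) / 1000
dG = -11.741 kJ/mol

-11.741 kJ/mol


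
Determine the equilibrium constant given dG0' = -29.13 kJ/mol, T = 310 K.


Keq = exp(-dG0 * 1000 / (R * T))
Keq = exp(-(-29.13) * 1000 / (8.314 * 310))
Keq = 81011.8311

81011.8311


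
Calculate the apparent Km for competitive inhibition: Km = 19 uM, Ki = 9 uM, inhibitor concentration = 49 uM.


Km_app = Km * (1 + [I]/Ki)
Km_app = 19 * (1 + 49/9)
Km_app = 122.4444 uM

122.4444 uM


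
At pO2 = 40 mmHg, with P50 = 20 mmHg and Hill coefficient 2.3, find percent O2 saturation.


Y = pO2^n / (P50^n + pO2^n)
Y = 40^2.3 / (20^2.3 + 40^2.3)
Y = 83.12%

83.12%


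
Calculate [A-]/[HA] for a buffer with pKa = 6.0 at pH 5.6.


[A-]/[HA] = 10^(pH - pKa)
= 10^(5.6 - 6.0)
= 0.3981

0.3981


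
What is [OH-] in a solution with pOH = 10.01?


[OH-] = 10^(-pOH)
[OH-] = 10^(-10.01)
[OH-] = 9.772e-11 M

9.772e-11 M


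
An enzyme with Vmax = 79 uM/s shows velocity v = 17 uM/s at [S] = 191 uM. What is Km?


Km = [S] * (Vmax - v) / v
Km = 191 * (79 - 17) / 17
Km = 696.5882 uM

696.5882 uM


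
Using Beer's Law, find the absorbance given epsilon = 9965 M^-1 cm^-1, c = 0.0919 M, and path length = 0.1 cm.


A = epsilon * c * l
A = 9965 * 0.0919 * 0.1
A = 91.5784

91.5784


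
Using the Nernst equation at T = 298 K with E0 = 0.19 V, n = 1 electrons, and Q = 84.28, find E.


E = E0 - (RT/nF) * ln(Q)
E = 0.19 - (8.314 * 298 / (1 * 96485)) * ln(84.28)
E = 0.0761 V

0.0761 V


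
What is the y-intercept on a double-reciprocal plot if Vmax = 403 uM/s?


y-intercept = 1/Vmax
= 1/403
= 0.0025 s/uM

0.0025 s/uM


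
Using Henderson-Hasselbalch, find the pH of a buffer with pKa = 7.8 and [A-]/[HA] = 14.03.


pH = pKa + log10([A-]/[HA])
pH = 7.8 + log10(14.03)
pH = 8.9471

8.9471


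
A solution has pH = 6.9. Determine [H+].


[H+] = 10^(-pH)
[H+] = 10^(-6.9)
[H+] = 1.259e-07 M

1.259e-07 M


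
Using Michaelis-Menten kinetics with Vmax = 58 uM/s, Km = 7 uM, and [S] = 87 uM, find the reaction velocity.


v = Vmax * [S] / (Km + [S])
v = 58 * 87 / (7 + 87)
v = 53.6809 uM/s

53.6809 uM/s


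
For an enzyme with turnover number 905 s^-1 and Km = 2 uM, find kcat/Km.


Catalytic efficiency = kcat / Km
= 905 / 2
= 452.5 uM^-1*s^-1

452.5 uM^-1*s^-1


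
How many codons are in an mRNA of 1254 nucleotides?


codons = nucleotides / 3
codons = 1254 / 3 = 418

418


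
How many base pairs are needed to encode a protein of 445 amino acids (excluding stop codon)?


Each amino acid = 1 codon = 3 bp
bp = 445 * 3 = 1335 bp

1335 bp


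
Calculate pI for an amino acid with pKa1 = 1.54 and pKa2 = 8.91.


pI = (pKa1 + pKa2) / 2
pI = (1.54 + 8.91) / 2
pI = 5.225

5.225


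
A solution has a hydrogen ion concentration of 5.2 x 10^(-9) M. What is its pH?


pH = -log10([H+])
pH = -log10(5.2 x 10^(-9))
pH = 8.284

8.284


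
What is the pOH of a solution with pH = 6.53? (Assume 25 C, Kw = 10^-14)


pOH = 14 - pH
pOH = 14 - 6.53
pOH = 7.47

7.47


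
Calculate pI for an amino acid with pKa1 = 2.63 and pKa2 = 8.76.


pI = (pKa1 + pKa2) / 2
pI = (2.63 + 8.76) / 2
pI = 5.695

5.695


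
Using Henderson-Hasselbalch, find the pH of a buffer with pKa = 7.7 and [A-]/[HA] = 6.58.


pH = pKa + log10([A-]/[HA])
pH = 7.7 + log10(6.58)
pH = 8.5182

8.5182


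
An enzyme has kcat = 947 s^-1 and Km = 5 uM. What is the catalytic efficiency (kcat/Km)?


Catalytic efficiency = kcat / Km
= 947 / 5
= 189.4 uM^-1*s^-1

189.4 uM^-1*s^-1


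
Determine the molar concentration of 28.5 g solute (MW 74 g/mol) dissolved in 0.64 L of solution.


C = (mass / MW) / volume
C = (28.5 / 74) / 0.64
C = 0.6018 M

0.6018 M


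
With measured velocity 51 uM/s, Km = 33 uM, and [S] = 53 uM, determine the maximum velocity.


Vmax = v * (Km + [S]) / [S]
Vmax = 51 * (33 + 53) / 53
Vmax = 82.7547 uM/s

82.7547 uM/s


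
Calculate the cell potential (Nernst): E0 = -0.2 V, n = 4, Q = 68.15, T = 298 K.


E = E0 - (RT/nF) * ln(Q)
E = -0.2 - (8.314 * 298 / (4 * 96485)) * ln(68.15)
E = -0.2271 V

-0.2271 V


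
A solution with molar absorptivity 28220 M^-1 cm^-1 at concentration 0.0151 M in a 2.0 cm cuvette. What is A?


A = epsilon * c * l
A = 28220 * 0.0151 * 2.0
A = 852.244

852.244


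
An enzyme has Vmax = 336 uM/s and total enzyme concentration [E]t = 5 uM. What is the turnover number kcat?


kcat = Vmax / [E]t
kcat = 336 / 5
kcat = 67.2 s^-1

67.2 s^-1


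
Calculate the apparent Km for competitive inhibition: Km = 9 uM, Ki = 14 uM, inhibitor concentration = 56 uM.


Km_app = Km * (1 + [I]/Ki)
Km_app = 9 * (1 + 56/14)
Km_app = 45.0 uM

45.0 uM


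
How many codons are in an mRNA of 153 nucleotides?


codons = nucleotides / 3
codons = 153 / 3 = 51

51


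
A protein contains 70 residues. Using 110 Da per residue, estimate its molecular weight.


MW = n_residues * 110 Da
MW = 70 * 110
MW = 7700 Da

7700 Da


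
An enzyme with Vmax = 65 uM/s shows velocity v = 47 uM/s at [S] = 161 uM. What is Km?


Km = [S] * (Vmax - v) / v
Km = 161 * (65 - 47) / 47
Km = 61.6596 uM

61.6596 uM


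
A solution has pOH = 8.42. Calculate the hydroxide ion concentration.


[OH-] = 10^(-pOH)
[OH-] = 10^(-8.42)
[OH-] = 3.802e-09 M

3.802e-09 M


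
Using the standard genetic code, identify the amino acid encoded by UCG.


Standard genetic code lookup.
Codon UCG -> Ser

Ser


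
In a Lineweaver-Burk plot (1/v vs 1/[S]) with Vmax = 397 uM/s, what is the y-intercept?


y-intercept = 1/Vmax
= 1/397
= 0.0025 s/uM

0.0025 s/uM


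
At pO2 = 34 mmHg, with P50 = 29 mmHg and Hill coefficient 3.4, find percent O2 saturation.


Y = pO2^n / (P50^n + pO2^n)
Y = 34^3.4 / (29^3.4 + 34^3.4)
Y = 63.2%

63.2%


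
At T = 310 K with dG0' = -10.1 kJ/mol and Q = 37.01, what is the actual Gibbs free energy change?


dG = dG0' + RT * ln(Q) / 1000
dG = -10.1 + 8.314 * 310 * ln(37.01) / 1000
dG = -0.7927 kJ/mol

-0.7927 kJ/mol


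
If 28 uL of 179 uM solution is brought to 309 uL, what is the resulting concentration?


C2 = C1 * V1 / V2
C2 = 179 * 28 / 309
C2 = 16.2201 uM

16.2201 uM


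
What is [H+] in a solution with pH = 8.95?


[H+] = 10^(-pH)
[H+] = 10^(-8.95)
[H+] = 1.122e-09 M

1.122e-09 M


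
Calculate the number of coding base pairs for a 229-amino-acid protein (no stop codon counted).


Each amino acid = 1 codon = 3 bp
bp = 229 * 3 = 687 bp

687 bp


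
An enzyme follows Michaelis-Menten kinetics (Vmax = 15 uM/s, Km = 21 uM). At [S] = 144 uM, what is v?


v = Vmax * [S] / (Km + [S])
v = 15 * 144 / (21 + 144)
v = 13.0909 uM/s

13.0909 uM/s


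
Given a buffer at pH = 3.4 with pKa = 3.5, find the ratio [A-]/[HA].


[A-]/[HA] = 10^(pH - pKa)
= 10^(3.4 - 3.5)
= 0.7943

0.7943


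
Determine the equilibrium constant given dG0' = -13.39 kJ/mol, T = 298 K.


Keq = exp(-dG0 * 1000 / (R * T))
Keq = exp(-(-13.39) * 1000 / (8.314 * 298))
Keq = 222.4016

222.4016


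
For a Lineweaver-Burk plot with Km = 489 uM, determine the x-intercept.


x-intercept = -1/Km
= -1/489
= -0.002 1/uM

-0.002 1/uM


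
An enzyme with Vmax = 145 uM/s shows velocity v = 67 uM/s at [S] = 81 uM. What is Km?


Km = [S] * (Vmax - v) / v
Km = 81 * (145 - 67) / 67
Km = 94.2985 uM

94.2985 uM


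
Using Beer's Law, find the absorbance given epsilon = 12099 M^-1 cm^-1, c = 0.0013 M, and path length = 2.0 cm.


A = epsilon * c * l
A = 12099 * 0.0013 * 2.0
A = 31.4574

31.4574


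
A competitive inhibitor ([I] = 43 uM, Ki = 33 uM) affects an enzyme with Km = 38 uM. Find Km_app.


Km_app = Km * (1 + [I]/Ki)
Km_app = 38 * (1 + 43/33)
Km_app = 87.5152 uM

87.5152 uM


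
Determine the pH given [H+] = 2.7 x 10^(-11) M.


pH = -log10([H+])
pH = -log10(2.7 x 10^(-11))
pH = 10.5686

10.5686


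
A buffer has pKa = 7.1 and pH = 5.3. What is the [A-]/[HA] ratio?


[A-]/[HA] = 10^(pH - pKa)
= 10^(5.3 - 7.1)
= 0.0158

0.0158


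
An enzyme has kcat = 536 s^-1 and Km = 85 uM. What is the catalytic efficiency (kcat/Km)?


Catalytic efficiency = kcat / Km
= 536 / 85
= 6.3059 uM^-1*s^-1

6.3059 uM^-1*s^-1


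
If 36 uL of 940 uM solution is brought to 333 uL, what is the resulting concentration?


C2 = C1 * V1 / V2
C2 = 940 * 36 / 333
C2 = 101.6216 uM

101.6216 uM


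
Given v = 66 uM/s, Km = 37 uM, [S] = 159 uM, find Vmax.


Vmax = v * (Km + [S]) / [S]
Vmax = 66 * (37 + 159) / 159
Vmax = 81.3585 uM/s

81.3585 uM/s


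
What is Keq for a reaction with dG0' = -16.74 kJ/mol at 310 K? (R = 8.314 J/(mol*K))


Keq = exp(-dG0 * 1000 / (R * T))
Keq = exp(-(-16.74) * 1000 / (8.314 * 310))
Keq = 661.8696

661.8696


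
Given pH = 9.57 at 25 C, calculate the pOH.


pOH = 14 - pH
pOH = 14 - 9.57
pOH = 4.43

4.43


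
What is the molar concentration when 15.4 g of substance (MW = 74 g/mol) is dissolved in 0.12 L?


C = (mass / MW) / volume
C = (15.4 / 74) / 0.12
C = 1.7342 M

1.7342 M


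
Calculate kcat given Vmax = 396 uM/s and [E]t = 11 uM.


kcat = Vmax / [E]t
kcat = 396 / 11
kcat = 36.0 s^-1

36.0 s^-1


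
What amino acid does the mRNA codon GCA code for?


Standard genetic code lookup.
Codon GCA -> Ala

Ala


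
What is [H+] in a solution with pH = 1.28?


[H+] = 10^(-pH)
[H+] = 10^(-1.28)
[H+] = 0.0525 M

0.0525 M


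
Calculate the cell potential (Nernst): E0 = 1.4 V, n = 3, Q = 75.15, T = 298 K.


E = E0 - (RT/nF) * ln(Q)
E = 1.4 - (8.314 * 298 / (3 * 96485)) * ln(75.15)
E = 1.363 V

1.363 V


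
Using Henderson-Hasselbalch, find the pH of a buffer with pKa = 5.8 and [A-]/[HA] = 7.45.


pH = pKa + log10([A-]/[HA])
pH = 5.8 + log10(7.45)
pH = 6.6722

6.6722


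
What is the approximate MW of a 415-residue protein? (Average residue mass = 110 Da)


MW = n_residues * 110 Da
MW = 415 * 110
MW = 45650 Da

45650 Da


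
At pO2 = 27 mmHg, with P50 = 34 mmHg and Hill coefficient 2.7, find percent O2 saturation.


Y = pO2^n / (P50^n + pO2^n)
Y = 27^2.7 / (34^2.7 + 27^2.7)
Y = 34.92%

34.92%


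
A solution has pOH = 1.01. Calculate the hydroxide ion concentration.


[OH-] = 10^(-pOH)
[OH-] = 10^(-1.01)
[OH-] = 0.0977 M

0.0977 M


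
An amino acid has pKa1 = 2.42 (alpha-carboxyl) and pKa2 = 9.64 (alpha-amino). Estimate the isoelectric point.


pI = (pKa1 + pKa2) / 2
pI = (2.42 + 9.64) / 2
pI = 6.03

6.03


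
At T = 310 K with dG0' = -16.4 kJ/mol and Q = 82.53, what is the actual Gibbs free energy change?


dG = dG0' + RT * ln(Q) / 1000
dG = -16.4 + 8.314 * 310 * ln(82.53) / 1000
dG = -5.0258 kJ/mol

-5.0258 kJ/mol


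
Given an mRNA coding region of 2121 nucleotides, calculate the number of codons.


codons = nucleotides / 3
codons = 2121 / 3 = 707

707


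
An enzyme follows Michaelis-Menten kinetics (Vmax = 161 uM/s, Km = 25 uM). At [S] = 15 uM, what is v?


v = Vmax * [S] / (Km + [S])
v = 161 * 15 / (25 + 15)
v = 60.375 uM/s

60.375 uM/s


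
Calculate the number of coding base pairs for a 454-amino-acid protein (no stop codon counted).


Each amino acid = 1 codon = 3 bp
bp = 454 * 3 = 1362 bp

1362 bp


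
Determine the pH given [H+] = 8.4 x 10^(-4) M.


pH = -log10([H+])
pH = -log10(8.4 x 10^(-4))
pH = 3.0757

3.0757


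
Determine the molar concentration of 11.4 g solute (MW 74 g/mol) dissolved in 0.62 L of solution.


C = (mass / MW) / volume
C = (11.4 / 74) / 0.62
C = 0.2485 M

0.2485 M


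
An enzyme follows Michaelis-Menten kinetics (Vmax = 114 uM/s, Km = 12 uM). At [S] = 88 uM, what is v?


v = Vmax * [S] / (Km + [S])
v = 114 * 88 / (12 + 88)
v = 100.32 uM/s

100.32 uM/s


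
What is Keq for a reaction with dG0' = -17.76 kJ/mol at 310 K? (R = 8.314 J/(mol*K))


Keq = exp(-dG0 * 1000 / (R * T))
Keq = exp(-(-17.76) * 1000 / (8.314 * 310))
Keq = 983.2127

983.2127


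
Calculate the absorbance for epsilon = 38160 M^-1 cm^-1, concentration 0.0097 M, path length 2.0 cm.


A = epsilon * c * l
A = 38160 * 0.0097 * 2.0
A = 740.304

740.304


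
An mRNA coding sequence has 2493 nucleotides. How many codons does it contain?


codons = nucleotides / 3
codons = 2493 / 3 = 831

831


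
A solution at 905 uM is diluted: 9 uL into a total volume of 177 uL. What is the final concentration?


C2 = C1 * V1 / V2
C2 = 905 * 9 / 177
C2 = 46.0169 uM

46.0169 uM


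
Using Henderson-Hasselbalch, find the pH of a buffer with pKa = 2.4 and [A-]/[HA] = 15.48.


pH = pKa + log10([A-]/[HA])
pH = 2.4 + log10(15.48)
pH = 3.5898

3.5898


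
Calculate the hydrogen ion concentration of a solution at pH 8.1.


[H+] = 10^(-pH)
[H+] = 10^(-8.1)
[H+] = 7.943e-09 M

7.943e-09 M


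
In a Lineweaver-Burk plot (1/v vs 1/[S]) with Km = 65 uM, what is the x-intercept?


x-intercept = -1/Km
= -1/65
= -0.0154 1/uM

-0.0154 1/uM


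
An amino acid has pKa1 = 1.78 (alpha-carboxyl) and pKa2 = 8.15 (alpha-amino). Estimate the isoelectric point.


pI = (pKa1 + pKa2) / 2
pI = (1.78 + 8.15) / 2
pI = 4.965

4.965


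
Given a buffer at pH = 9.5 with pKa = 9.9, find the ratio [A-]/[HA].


[A-]/[HA] = 10^(pH - pKa)
= 10^(9.5 - 9.9)
= 0.3981

0.3981


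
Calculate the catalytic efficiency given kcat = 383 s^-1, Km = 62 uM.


Catalytic efficiency = kcat / Km
= 383 / 62
= 6.1774 uM^-1*s^-1

6.1774 uM^-1*s^-1


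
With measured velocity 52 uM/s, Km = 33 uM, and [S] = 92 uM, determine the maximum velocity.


Vmax = v * (Km + [S]) / [S]
Vmax = 52 * (33 + 92) / 92
Vmax = 70.6522 uM/s

70.6522 uM/s


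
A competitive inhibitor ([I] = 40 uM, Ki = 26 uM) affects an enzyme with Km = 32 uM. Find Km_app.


Km_app = Km * (1 + [I]/Ki)
Km_app = 32 * (1 + 40/26)
Km_app = 81.2308 uM

81.2308 uM


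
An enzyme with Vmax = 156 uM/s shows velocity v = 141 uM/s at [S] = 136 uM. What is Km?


Km = [S] * (Vmax - v) / v
Km = 136 * (156 - 141) / 141
Km = 14.4681 uM

14.4681 uM


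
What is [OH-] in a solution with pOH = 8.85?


[OH-] = 10^(-pOH)
[OH-] = 10^(-8.85)
[OH-] = 1.413e-09 M

1.413e-09 M


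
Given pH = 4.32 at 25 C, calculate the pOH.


pOH = 14 - pH
pOH = 14 - 4.32
pOH = 9.68

9.68


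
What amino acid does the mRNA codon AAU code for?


Standard genetic code lookup.
Codon AAU -> Asn

Asn


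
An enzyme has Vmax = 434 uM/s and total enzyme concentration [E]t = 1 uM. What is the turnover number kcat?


kcat = Vmax / [E]t
kcat = 434 / 1
kcat = 434.0 s^-1

434.0 s^-1


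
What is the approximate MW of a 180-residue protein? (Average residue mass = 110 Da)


MW = n_residues * 110 Da
MW = 180 * 110
MW = 19800 Da

19800 Da


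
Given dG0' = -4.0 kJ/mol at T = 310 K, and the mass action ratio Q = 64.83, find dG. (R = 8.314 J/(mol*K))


dG = dG0' + RT * ln(Q) / 1000
dG = -4.0 + 8.314 * 310 * ln(64.83) / 1000
dG = 6.7521 kJ/mol

6.7521 kJ/mol


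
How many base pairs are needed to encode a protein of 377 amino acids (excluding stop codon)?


Each amino acid = 1 codon = 3 bp
bp = 377 * 3 = 1131 bp

1131 bp


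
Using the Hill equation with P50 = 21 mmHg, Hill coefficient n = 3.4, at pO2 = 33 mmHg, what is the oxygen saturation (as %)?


Y = pO2^n / (P50^n + pO2^n)
Y = 33^3.4 / (21^3.4 + 33^3.4)
Y = 82.3%

82.3%


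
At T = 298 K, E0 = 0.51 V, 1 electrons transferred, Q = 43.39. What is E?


E = E0 - (RT/nF) * ln(Q)
E = 0.51 - (8.314 * 298 / (1 * 96485)) * ln(43.39)
E = 0.4132 V

0.4132 V


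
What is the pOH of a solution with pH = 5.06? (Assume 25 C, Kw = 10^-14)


pOH = 14 - pH
pOH = 14 - 5.06
pOH = 8.94

8.94


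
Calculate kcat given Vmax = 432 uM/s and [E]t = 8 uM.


kcat = Vmax / [E]t
kcat = 432 / 8
kcat = 54.0 s^-1

54.0 s^-1


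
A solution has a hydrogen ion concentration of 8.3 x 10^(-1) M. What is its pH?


pH = -log10([H+])
pH = -log10(8.3 x 10^(-1))
pH = 0.0809

0.0809


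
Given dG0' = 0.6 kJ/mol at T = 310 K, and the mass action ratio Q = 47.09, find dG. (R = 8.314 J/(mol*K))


dG = dG0' + RT * ln(Q) / 1000
dG = 0.6 + 8.314 * 310 * ln(47.09) / 1000
dG = 10.5281 kJ/mol

10.5281 kJ/mol


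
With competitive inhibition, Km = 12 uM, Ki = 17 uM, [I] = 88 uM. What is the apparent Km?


Km_app = Km * (1 + [I]/Ki)
Km_app = 12 * (1 + 88/17)
Km_app = 74.1176 uM

74.1176 uM


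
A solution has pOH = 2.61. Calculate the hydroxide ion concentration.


[OH-] = 10^(-pOH)
[OH-] = 10^(-2.61)
[OH-] = 0.0025 M

0.0025 M


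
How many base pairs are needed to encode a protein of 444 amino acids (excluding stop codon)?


Each amino acid = 1 codon = 3 bp
bp = 444 * 3 = 1332 bp

1332 bp


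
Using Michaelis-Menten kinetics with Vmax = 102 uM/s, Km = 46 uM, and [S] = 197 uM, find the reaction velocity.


v = Vmax * [S] / (Km + [S])
v = 102 * 197 / (46 + 197)
v = 82.6914 uM/s

82.6914 uM/s


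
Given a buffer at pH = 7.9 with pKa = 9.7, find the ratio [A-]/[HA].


[A-]/[HA] = 10^(pH - pKa)
= 10^(7.9 - 9.7)
= 0.0158

0.0158


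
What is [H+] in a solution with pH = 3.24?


[H+] = 10^(-pH)
[H+] = 10^(-3.24)
[H+] = 5.754e-04 M

5.754e-04 M


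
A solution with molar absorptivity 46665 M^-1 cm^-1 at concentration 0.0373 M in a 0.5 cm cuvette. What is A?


A = epsilon * c * l
A = 46665 * 0.0373 * 0.5
A = 870.3022

870.3022


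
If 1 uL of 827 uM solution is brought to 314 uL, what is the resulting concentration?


C2 = C1 * V1 / V2
C2 = 827 * 1 / 314
C2 = 2.6338 uM

2.6338 uM


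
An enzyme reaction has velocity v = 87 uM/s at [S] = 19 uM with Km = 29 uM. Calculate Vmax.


Vmax = v * (Km + [S]) / [S]
Vmax = 87 * (29 + 19) / 19
Vmax = 219.7895 uM/s

219.7895 uM/s


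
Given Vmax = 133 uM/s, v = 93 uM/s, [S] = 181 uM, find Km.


Km = [S] * (Vmax - v) / v
Km = 181 * (133 - 93) / 93
Km = 77.8495 uM

77.8495 uM


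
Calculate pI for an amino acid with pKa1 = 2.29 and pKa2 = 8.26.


pI = (pKa1 + pKa2) / 2
pI = (2.29 + 8.26) / 2
pI = 5.275

5.275


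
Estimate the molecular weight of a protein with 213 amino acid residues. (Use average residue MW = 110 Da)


MW = n_residues * 110 Da
MW = 213 * 110
MW = 23430 Da

23430 Da


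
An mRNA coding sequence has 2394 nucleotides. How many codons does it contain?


codons = nucleotides / 3
codons = 2394 / 3 = 798

798


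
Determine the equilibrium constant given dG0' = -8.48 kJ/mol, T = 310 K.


Keq = exp(-dG0 * 1000 / (R * T))
Keq = exp(-(-8.48) * 1000 / (8.314 * 310))
Keq = 26.8486

26.8486


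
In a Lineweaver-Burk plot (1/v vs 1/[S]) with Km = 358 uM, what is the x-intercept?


x-intercept = -1/Km
= -1/358
= -0.0028 1/uM

-0.0028 1/uM


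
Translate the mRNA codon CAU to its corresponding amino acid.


Standard genetic code lookup.
Codon CAU -> His

His


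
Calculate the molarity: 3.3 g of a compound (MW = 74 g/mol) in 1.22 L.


C = (mass / MW) / volume
C = (3.3 / 74) / 1.22
C = 0.0366 M

0.0366 M


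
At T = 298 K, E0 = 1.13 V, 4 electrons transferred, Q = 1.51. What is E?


E = E0 - (RT/nF) * ln(Q)
E = 1.13 - (8.314 * 298 / (4 * 96485)) * ln(1.51)
E = 1.1274 V

1.1274 V


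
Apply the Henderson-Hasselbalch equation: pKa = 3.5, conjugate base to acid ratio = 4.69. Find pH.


pH = pKa + log10([A-]/[HA])
pH = 3.5 + log10(4.69)
pH = 4.1712

4.1712


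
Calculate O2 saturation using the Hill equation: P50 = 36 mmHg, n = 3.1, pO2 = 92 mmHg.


Y = pO2^n / (P50^n + pO2^n)
Y = 92^3.1 / (36^3.1 + 92^3.1)
Y = 94.83%

94.83%


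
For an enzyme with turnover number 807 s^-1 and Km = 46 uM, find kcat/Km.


Catalytic efficiency = kcat / Km
= 807 / 46
= 17.5435 uM^-1*s^-1

17.5435 uM^-1*s^-1


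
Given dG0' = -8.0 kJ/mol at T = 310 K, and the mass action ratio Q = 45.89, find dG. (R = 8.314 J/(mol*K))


dG = dG0' + RT * ln(Q) / 1000
dG = -8.0 + 8.314 * 310 * ln(45.89) / 1000
dG = 1.8615 kJ/mol

1.8615 kJ/mol


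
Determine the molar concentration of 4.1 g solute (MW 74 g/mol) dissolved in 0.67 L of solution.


C = (mass / MW) / volume
C = (4.1 / 74) / 0.67
C = 0.0827 M

0.0827 M


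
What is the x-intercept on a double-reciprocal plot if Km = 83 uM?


x-intercept = -1/Km
= -1/83
= -0.012 1/uM

-0.012 1/uM


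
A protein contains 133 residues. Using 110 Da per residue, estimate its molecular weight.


MW = n_residues * 110 Da
MW = 133 * 110
MW = 14630 Da

14630 Da


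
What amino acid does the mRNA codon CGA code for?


Standard genetic code lookup.
Codon CGA -> Arg

Arg


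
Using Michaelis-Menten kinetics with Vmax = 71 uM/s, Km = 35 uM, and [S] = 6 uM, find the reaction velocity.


v = Vmax * [S] / (Km + [S])
v = 71 * 6 / (35 + 6)
v = 10.3902 uM/s

10.3902 uM/s


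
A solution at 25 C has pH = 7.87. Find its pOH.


pOH = 14 - pH
pOH = 14 - 7.87
pOH = 6.13

6.13


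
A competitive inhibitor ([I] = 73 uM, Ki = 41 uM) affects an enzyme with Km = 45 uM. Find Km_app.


Km_app = Km * (1 + [I]/Ki)
Km_app = 45 * (1 + 73/41)
Km_app = 125.122 uM

125.122 uM


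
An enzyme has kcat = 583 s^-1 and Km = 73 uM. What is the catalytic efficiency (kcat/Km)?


Catalytic efficiency = kcat / Km
= 583 / 73
= 7.9863 uM^-1*s^-1

7.9863 uM^-1*s^-1


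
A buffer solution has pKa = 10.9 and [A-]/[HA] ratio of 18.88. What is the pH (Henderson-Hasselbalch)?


pH = pKa + log10([A-]/[HA])
pH = 10.9 + log10(18.88)
pH = 12.176

12.176


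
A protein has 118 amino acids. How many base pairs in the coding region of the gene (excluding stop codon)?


Each amino acid = 1 codon = 3 bp
bp = 118 * 3 = 354 bp

354 bp


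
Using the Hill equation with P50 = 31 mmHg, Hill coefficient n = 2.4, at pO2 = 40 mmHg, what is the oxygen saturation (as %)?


Y = pO2^n / (P50^n + pO2^n)
Y = 40^2.4 / (31^2.4 + 40^2.4)
Y = 64.83%

64.83%


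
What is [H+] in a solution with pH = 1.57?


[H+] = 10^(-pH)
[H+] = 10^(-1.57)
[H+] = 0.0269 M

0.0269 M


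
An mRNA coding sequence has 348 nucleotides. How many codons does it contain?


codons = nucleotides / 3
codons = 348 / 3 = 116

116


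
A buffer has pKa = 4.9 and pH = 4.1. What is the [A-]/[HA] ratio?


[A-]/[HA] = 10^(pH - pKa)
= 10^(4.1 - 4.9)
= 0.1585

0.1585


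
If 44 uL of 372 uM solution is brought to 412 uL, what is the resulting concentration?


C2 = C1 * V1 / V2
C2 = 372 * 44 / 412
C2 = 39.7282 uM

39.7282 uM


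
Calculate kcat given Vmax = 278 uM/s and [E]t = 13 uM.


kcat = Vmax / [E]t
kcat = 278 / 13
kcat = 21.3846 s^-1

21.3846 s^-1


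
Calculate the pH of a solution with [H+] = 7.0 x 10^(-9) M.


pH = -log10([H+])
pH = -log10(7.0 x 10^(-9))
pH = 8.1549

8.1549


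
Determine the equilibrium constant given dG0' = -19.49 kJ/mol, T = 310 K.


Keq = exp(-dG0 * 1000 / (R * T))
Keq = exp(-(-19.49) * 1000 / (8.314 * 310))
Keq = 1923.8047

1923.8047


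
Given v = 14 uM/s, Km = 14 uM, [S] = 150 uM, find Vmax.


Vmax = v * (Km + [S]) / [S]
Vmax = 14 * (14 + 150) / 150
Vmax = 15.3067 uM/s

15.3067 uM/s


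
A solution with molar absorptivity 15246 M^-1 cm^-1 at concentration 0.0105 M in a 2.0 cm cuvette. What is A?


A = epsilon * c * l
A = 15246 * 0.0105 * 2.0
A = 320.166

320.166


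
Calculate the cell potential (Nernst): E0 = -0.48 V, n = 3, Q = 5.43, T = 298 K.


E = E0 - (RT/nF) * ln(Q)
E = -0.48 - (8.314 * 298 / (3 * 96485)) * ln(5.43)
E = -0.4945 V

-0.4945 V


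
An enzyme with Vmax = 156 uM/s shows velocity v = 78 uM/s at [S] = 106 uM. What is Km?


Km = [S] * (Vmax - v) / v
Km = 106 * (156 - 78) / 78
Km = 106.0 uM

106.0 uM


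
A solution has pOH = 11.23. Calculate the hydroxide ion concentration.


[OH-] = 10^(-pOH)
[OH-] = 10^(-11.23)
[OH-] = 5.888e-12 M

5.888e-12 M


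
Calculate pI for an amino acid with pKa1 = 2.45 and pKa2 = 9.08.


pI = (pKa1 + pKa2) / 2
pI = (2.45 + 9.08) / 2
pI = 5.765

5.765


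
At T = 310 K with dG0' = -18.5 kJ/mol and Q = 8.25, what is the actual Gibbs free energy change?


dG = dG0' + RT * ln(Q) / 1000
dG = -18.5 + 8.314 * 310 * ln(8.25) / 1000
dG = -13.0613 kJ/mol

-13.0613 kJ/mol


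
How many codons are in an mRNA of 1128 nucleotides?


codons = nucleotides / 3
codons = 1128 / 3 = 376

376


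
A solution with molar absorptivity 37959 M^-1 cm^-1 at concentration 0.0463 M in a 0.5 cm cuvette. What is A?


A = epsilon * c * l
A = 37959 * 0.0463 * 0.5
A = 878.7509

878.7509


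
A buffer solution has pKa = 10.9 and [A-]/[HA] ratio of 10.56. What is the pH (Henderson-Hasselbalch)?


pH = pKa + log10([A-]/[HA])
pH = 10.9 + log10(10.56)
pH = 11.9237

11.9237


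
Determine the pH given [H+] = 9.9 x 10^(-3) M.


pH = -log10([H+])
pH = -log10(9.9 x 10^(-3))
pH = 2.0044

2.0044


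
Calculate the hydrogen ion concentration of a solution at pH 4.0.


[H+] = 10^(-pH)
[H+] = 10^(-4.0)
[H+] = 1.000e-04 M

1.000e-04 M


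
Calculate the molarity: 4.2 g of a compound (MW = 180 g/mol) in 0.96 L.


C = (mass / MW) / volume
C = (4.2 / 180) / 0.96
C = 0.0243 M

0.0243 M


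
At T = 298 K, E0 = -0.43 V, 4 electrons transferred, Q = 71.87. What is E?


E = E0 - (RT/nF) * ln(Q)
E = -0.43 - (8.314 * 298 / (4 * 96485)) * ln(71.87)
E = -0.4574 V

-0.4574 V


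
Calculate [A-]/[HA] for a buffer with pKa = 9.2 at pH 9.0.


[A-]/[HA] = 10^(pH - pKa)
= 10^(9.0 - 9.2)
= 0.631

0.631


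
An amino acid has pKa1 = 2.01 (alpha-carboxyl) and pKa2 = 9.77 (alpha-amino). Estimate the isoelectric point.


pI = (pKa1 + pKa2) / 2
pI = (2.01 + 9.77) / 2
pI = 5.89

5.89


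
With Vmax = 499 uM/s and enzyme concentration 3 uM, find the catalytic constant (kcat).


kcat = Vmax / [E]t
kcat = 499 / 3
kcat = 166.3333 s^-1

166.3333 s^-1


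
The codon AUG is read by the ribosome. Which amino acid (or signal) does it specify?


Standard genetic code lookup.
Codon AUG -> Met (start)

Met (start)


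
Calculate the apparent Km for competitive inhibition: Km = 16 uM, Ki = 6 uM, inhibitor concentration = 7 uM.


Km_app = Km * (1 + [I]/Ki)
Km_app = 16 * (1 + 7/6)
Km_app = 34.6667 uM

34.6667 uM


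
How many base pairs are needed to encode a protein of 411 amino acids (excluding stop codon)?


Each amino acid = 1 codon = 3 bp
bp = 411 * 3 = 1233 bp

1233 bp


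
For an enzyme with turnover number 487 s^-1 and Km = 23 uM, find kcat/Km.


Catalytic efficiency = kcat / Km
= 487 / 23
= 21.1739 uM^-1*s^-1

21.1739 uM^-1*s^-1


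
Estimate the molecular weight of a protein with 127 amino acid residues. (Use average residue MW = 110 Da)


MW = n_residues * 110 Da
MW = 127 * 110
MW = 13970 Da

13970 Da


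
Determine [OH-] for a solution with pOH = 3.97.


[OH-] = 10^(-pOH)
[OH-] = 10^(-3.97)
[OH-] = 1.072e-04 M

1.072e-04 M


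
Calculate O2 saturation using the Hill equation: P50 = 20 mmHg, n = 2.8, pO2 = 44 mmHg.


Y = pO2^n / (P50^n + pO2^n)
Y = 44^2.8 / (20^2.8 + 44^2.8)
Y = 90.09%

90.09%


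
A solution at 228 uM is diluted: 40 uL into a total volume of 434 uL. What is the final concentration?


C2 = C1 * V1 / V2
C2 = 228 * 40 / 434
C2 = 21.0138 uM

21.0138 uM


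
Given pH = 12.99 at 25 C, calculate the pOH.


pOH = 14 - pH
pOH = 14 - 12.99
pOH = 1.01

1.01


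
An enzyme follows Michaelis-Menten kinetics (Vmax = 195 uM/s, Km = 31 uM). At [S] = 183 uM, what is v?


v = Vmax * [S] / (Km + [S])
v = 195 * 183 / (31 + 183)
v = 166.7523 uM/s

166.7523 uM/s


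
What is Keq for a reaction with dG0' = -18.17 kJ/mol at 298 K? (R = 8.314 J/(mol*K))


Keq = exp(-dG0 * 1000 / (R * T))
Keq = exp(-(-18.17) * 1000 / (8.314 * 298))
Keq = 1531.1784

1531.1784


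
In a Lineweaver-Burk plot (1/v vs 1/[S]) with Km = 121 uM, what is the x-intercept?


x-intercept = -1/Km
= -1/121
= -0.0083 1/uM

-0.0083 1/uM


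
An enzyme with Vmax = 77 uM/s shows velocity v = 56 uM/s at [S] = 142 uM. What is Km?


Km = [S] * (Vmax - v) / v
Km = 142 * (77 - 56) / 56
Km = 53.25 uM

53.25 uM


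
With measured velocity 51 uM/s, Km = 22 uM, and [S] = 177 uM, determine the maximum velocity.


Vmax = v * (Km + [S]) / [S]
Vmax = 51 * (22 + 177) / 177
Vmax = 57.339 uM/s

57.339 uM/s


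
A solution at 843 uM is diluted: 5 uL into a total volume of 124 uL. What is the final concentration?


C2 = C1 * V1 / V2
C2 = 843 * 5 / 124
C2 = 33.9919 uM

33.9919 uM


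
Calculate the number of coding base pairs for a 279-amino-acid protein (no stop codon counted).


Each amino acid = 1 codon = 3 bp
bp = 279 * 3 = 837 bp

837 bp


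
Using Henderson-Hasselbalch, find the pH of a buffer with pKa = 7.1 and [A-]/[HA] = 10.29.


pH = pKa + log10([A-]/[HA])
pH = 7.1 + log10(10.29)
pH = 8.1124

8.1124


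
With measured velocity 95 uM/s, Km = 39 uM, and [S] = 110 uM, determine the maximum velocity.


Vmax = v * (Km + [S]) / [S]
Vmax = 95 * (39 + 110) / 110
Vmax = 128.6818 uM/s

128.6818 uM/s


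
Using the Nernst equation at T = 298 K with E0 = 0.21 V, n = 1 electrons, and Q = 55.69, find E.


E = E0 - (RT/nF) * ln(Q)
E = 0.21 - (8.314 * 298 / (1 * 96485)) * ln(55.69)
E = 0.1068 V

0.1068 V


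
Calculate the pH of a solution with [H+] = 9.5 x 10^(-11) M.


pH = -log10([H+])
pH = -log10(9.5 x 10^(-11))
pH = 10.0223

10.0223


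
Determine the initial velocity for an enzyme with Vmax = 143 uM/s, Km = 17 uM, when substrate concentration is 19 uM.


v = Vmax * [S] / (Km + [S])
v = 143 * 19 / (17 + 19)
v = 75.4722 uM/s

75.4722 uM/s


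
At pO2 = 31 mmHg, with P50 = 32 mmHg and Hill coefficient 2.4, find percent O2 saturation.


Y = pO2^n / (P50^n + pO2^n)
Y = 31^2.4 / (32^2.4 + 31^2.4)
Y = 48.1%

48.1%


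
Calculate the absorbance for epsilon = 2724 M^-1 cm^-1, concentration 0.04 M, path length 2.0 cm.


A = epsilon * c * l
A = 2724 * 0.04 * 2.0
A = 217.92

217.92


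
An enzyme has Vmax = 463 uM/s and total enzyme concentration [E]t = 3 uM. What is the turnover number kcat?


kcat = Vmax / [E]t
kcat = 463 / 3
kcat = 154.3333 s^-1

154.3333 s^-1


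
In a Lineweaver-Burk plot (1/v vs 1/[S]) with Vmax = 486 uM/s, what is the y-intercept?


y-intercept = 1/Vmax
= 1/486
= 0.0021 s/uM

0.0021 s/uM


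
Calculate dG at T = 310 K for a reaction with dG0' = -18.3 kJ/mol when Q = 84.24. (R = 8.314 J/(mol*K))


dG = dG0' + RT * ln(Q) / 1000
dG = -18.3 + 8.314 * 310 * ln(84.24) / 1000
dG = -6.8729 kJ/mol

-6.8729 kJ/mol


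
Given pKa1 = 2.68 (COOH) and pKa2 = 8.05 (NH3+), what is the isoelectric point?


pI = (pKa1 + pKa2) / 2
pI = (2.68 + 8.05) / 2
pI = 5.365

5.365


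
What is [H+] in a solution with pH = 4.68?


[H+] = 10^(-pH)
[H+] = 10^(-4.68)
[H+] = 2.089e-05 M

2.089e-05 M


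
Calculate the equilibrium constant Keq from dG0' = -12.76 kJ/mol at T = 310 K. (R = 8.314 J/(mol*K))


Keq = exp(-dG0 * 1000 / (R * T))
Keq = exp(-(-12.76) * 1000 / (8.314 * 310))
Keq = 141.2937

141.2937


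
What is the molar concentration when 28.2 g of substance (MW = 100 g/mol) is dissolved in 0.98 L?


C = (mass / MW) / volume
C = (28.2 / 100) / 0.98
C = 0.2878 M

0.2878 M


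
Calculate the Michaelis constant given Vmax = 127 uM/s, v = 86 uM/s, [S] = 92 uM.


Km = [S] * (Vmax - v) / v
Km = 92 * (127 - 86) / 86
Km = 43.8605 uM

43.8605 uM


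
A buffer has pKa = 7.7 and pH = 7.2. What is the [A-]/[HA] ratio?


[A-]/[HA] = 10^(pH - pKa)
= 10^(7.2 - 7.7)
= 0.3162

0.3162


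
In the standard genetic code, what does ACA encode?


Standard genetic code lookup.
Codon ACA -> Thr

Thr


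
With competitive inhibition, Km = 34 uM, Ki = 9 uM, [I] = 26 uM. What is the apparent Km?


Km_app = Km * (1 + [I]/Ki)
Km_app = 34 * (1 + 26/9)
Km_app = 132.2222 uM

132.2222 uM


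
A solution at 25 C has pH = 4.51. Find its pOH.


pOH = 14 - pH
pOH = 14 - 4.51
pOH = 9.49

9.49


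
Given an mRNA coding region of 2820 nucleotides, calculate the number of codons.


codons = nucleotides / 3
codons = 2820 / 3 = 940

940


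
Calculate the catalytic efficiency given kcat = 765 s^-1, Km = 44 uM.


Catalytic efficiency = kcat / Km
= 765 / 44
= 17.3864 uM^-1*s^-1

17.3864 uM^-1*s^-1


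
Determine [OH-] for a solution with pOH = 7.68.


[OH-] = 10^(-pOH)
[OH-] = 10^(-7.68)
[OH-] = 2.089e-08 M

2.089e-08 M


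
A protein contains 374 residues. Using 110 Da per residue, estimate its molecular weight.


MW = n_residues * 110 Da
MW = 374 * 110
MW = 41140 Da

41140 Da


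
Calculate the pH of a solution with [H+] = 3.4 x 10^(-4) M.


pH = -log10([H+])
pH = -log10(3.4 x 10^(-4))
pH = 3.4685

3.4685


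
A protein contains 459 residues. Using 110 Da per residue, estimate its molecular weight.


MW = n_residues * 110 Da
MW = 459 * 110
MW = 50490 Da

50490 Da


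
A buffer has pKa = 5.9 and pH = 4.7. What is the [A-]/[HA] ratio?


[A-]/[HA] = 10^(pH - pKa)
= 10^(4.7 - 5.9)
= 0.0631

0.0631


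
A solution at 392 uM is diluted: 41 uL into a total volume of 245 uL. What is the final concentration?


C2 = C1 * V1 / V2
C2 = 392 * 41 / 245
C2 = 65.6 uM

65.6 uM


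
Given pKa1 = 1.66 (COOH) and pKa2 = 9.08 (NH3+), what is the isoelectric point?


pI = (pKa1 + pKa2) / 2
pI = (1.66 + 9.08) / 2
pI = 5.37

5.37


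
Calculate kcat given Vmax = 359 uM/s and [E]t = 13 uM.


kcat = Vmax / [E]t
kcat = 359 / 13
kcat = 27.6154 s^-1

27.6154 s^-1


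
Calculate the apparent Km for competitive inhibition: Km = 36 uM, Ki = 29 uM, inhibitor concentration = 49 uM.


Km_app = Km * (1 + [I]/Ki)
Km_app = 36 * (1 + 49/29)
Km_app = 96.8276 uM

96.8276 uM


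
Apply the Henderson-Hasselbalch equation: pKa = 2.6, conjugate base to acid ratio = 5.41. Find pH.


pH = pKa + log10([A-]/[HA])
pH = 2.6 + log10(5.41)
pH = 3.3332

3.3332


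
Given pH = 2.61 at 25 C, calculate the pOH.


pOH = 14 - pH
pOH = 14 - 2.61
pOH = 11.39

11.39


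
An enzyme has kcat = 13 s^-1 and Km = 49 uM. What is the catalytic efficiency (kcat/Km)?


Catalytic efficiency = kcat / Km
= 13 / 49
= 0.2653 uM^-1*s^-1

0.2653 uM^-1*s^-1


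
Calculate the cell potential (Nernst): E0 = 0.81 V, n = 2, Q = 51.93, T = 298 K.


E = E0 - (RT/nF) * ln(Q)
E = 0.81 - (8.314 * 298 / (2 * 96485)) * ln(51.93)
E = 0.7593 V

0.7593 V


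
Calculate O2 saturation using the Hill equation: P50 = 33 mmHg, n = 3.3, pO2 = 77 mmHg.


Y = pO2^n / (P50^n + pO2^n)
Y = 77^3.3 / (33^3.3 + 77^3.3)
Y = 94.25%

94.25%


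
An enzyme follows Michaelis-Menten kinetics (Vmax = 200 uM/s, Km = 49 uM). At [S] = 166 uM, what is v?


v = Vmax * [S] / (Km + [S])
v = 200 * 166 / (49 + 166)
v = 154.4186 uM/s

154.4186 uM/s


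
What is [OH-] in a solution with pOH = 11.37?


[OH-] = 10^(-pOH)
[OH-] = 10^(-11.37)
[OH-] = 4.266e-12 M

4.266e-12 M


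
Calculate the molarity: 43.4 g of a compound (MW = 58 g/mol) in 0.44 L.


C = (mass / MW) / volume
C = (43.4 / 58) / 0.44
C = 1.7006 M

1.7006 M


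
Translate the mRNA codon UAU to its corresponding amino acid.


Standard genetic code lookup.
Codon UAU -> Tyr

Tyr


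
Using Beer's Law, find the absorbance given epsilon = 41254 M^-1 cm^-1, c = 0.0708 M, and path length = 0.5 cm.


A = epsilon * c * l
A = 41254 * 0.0708 * 0.5
A = 1460.3916

1460.3916


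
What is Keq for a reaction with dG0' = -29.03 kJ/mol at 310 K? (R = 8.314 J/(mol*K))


Keq = exp(-dG0 * 1000 / (R * T))
Keq = exp(-(-29.03) * 1000 / (8.314 * 310))
Keq = 77928.7941

77928.7941


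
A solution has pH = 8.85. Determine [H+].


[H+] = 10^(-pH)
[H+] = 10^(-8.85)
[H+] = 1.413e-09 M

1.413e-09 M


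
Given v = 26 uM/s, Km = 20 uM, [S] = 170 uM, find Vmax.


Vmax = v * (Km + [S]) / [S]
Vmax = 26 * (20 + 170) / 170
Vmax = 29.0588 uM/s

29.0588 uM/s
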